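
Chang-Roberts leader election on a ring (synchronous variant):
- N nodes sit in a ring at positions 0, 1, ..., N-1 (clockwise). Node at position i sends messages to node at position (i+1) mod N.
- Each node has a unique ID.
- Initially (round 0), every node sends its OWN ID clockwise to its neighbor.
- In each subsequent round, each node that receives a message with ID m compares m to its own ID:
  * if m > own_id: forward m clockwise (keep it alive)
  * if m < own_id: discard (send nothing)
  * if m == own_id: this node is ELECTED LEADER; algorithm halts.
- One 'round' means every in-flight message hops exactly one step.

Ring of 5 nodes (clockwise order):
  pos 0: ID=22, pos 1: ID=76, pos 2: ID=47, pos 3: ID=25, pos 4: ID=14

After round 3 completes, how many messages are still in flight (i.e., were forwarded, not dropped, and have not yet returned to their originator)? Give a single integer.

Round 1: pos1(id76) recv 22: drop; pos2(id47) recv 76: fwd; pos3(id25) recv 47: fwd; pos4(id14) recv 25: fwd; pos0(id22) recv 14: drop
Round 2: pos3(id25) recv 76: fwd; pos4(id14) recv 47: fwd; pos0(id22) recv 25: fwd
Round 3: pos4(id14) recv 76: fwd; pos0(id22) recv 47: fwd; pos1(id76) recv 25: drop
After round 3: 2 messages still in flight

Answer: 2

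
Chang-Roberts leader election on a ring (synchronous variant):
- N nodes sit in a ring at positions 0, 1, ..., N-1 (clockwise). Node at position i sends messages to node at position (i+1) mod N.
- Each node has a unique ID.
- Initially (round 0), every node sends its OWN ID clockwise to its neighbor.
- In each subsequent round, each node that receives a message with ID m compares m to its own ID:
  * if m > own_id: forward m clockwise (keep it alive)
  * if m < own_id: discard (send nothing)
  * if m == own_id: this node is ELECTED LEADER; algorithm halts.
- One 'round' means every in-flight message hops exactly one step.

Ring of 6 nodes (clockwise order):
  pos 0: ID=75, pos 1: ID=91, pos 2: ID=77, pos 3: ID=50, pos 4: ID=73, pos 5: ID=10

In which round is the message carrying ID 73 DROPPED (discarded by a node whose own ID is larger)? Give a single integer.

Round 1: pos1(id91) recv 75: drop; pos2(id77) recv 91: fwd; pos3(id50) recv 77: fwd; pos4(id73) recv 50: drop; pos5(id10) recv 73: fwd; pos0(id75) recv 10: drop
Round 2: pos3(id50) recv 91: fwd; pos4(id73) recv 77: fwd; pos0(id75) recv 73: drop
Round 3: pos4(id73) recv 91: fwd; pos5(id10) recv 77: fwd
Round 4: pos5(id10) recv 91: fwd; pos0(id75) recv 77: fwd
Round 5: pos0(id75) recv 91: fwd; pos1(id91) recv 77: drop
Round 6: pos1(id91) recv 91: ELECTED
Message ID 73 originates at pos 4; dropped at pos 0 in round 2

Answer: 2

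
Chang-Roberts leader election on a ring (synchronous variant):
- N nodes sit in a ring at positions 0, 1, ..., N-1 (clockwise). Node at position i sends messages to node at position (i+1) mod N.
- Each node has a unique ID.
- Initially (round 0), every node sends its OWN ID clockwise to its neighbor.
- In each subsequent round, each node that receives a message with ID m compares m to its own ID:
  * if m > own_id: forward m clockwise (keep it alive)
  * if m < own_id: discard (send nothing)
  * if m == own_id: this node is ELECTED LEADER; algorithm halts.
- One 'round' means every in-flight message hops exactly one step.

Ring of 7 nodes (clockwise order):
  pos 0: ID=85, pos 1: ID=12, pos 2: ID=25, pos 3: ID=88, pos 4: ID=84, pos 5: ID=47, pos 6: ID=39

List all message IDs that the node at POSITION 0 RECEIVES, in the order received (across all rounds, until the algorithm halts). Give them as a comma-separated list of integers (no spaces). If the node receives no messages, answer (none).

Round 1: pos1(id12) recv 85: fwd; pos2(id25) recv 12: drop; pos3(id88) recv 25: drop; pos4(id84) recv 88: fwd; pos5(id47) recv 84: fwd; pos6(id39) recv 47: fwd; pos0(id85) recv 39: drop
Round 2: pos2(id25) recv 85: fwd; pos5(id47) recv 88: fwd; pos6(id39) recv 84: fwd; pos0(id85) recv 47: drop
Round 3: pos3(id88) recv 85: drop; pos6(id39) recv 88: fwd; pos0(id85) recv 84: drop
Round 4: pos0(id85) recv 88: fwd
Round 5: pos1(id12) recv 88: fwd
Round 6: pos2(id25) recv 88: fwd
Round 7: pos3(id88) recv 88: ELECTED

Answer: 39,47,84,88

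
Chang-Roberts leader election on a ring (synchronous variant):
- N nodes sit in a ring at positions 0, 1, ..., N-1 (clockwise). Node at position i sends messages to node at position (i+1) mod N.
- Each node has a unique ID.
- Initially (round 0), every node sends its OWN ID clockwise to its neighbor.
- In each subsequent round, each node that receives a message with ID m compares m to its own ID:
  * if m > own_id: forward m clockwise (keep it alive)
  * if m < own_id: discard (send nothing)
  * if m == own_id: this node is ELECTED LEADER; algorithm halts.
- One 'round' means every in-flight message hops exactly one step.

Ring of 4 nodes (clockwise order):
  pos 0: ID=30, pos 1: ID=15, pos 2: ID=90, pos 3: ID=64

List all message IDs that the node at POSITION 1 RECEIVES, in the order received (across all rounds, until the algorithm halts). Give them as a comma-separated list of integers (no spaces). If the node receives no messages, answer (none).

Answer: 30,64,90

Derivation:
Round 1: pos1(id15) recv 30: fwd; pos2(id90) recv 15: drop; pos3(id64) recv 90: fwd; pos0(id30) recv 64: fwd
Round 2: pos2(id90) recv 30: drop; pos0(id30) recv 90: fwd; pos1(id15) recv 64: fwd
Round 3: pos1(id15) recv 90: fwd; pos2(id90) recv 64: drop
Round 4: pos2(id90) recv 90: ELECTED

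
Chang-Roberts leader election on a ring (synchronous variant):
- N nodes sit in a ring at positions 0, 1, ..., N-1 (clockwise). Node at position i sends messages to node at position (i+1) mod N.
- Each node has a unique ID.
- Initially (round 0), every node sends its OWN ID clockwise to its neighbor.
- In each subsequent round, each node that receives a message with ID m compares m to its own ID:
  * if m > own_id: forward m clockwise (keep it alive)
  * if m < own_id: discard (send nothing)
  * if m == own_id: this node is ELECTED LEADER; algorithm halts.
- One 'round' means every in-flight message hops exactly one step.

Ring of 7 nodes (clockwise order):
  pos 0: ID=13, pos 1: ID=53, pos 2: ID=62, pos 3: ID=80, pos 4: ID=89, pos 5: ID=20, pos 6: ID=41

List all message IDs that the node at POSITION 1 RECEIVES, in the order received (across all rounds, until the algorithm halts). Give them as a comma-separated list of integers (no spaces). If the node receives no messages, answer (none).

Answer: 13,41,89

Derivation:
Round 1: pos1(id53) recv 13: drop; pos2(id62) recv 53: drop; pos3(id80) recv 62: drop; pos4(id89) recv 80: drop; pos5(id20) recv 89: fwd; pos6(id41) recv 20: drop; pos0(id13) recv 41: fwd
Round 2: pos6(id41) recv 89: fwd; pos1(id53) recv 41: drop
Round 3: pos0(id13) recv 89: fwd
Round 4: pos1(id53) recv 89: fwd
Round 5: pos2(id62) recv 89: fwd
Round 6: pos3(id80) recv 89: fwd
Round 7: pos4(id89) recv 89: ELECTED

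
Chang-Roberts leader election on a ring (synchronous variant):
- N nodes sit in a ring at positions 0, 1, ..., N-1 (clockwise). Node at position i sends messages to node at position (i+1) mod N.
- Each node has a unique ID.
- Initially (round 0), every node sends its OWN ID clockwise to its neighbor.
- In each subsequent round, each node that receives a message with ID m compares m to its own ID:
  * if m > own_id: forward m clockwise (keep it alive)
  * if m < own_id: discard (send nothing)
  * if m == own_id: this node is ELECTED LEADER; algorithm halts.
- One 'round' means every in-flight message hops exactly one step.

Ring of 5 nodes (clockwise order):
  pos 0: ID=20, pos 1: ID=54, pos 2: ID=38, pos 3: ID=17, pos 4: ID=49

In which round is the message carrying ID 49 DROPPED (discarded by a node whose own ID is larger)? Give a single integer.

Answer: 2

Derivation:
Round 1: pos1(id54) recv 20: drop; pos2(id38) recv 54: fwd; pos3(id17) recv 38: fwd; pos4(id49) recv 17: drop; pos0(id20) recv 49: fwd
Round 2: pos3(id17) recv 54: fwd; pos4(id49) recv 38: drop; pos1(id54) recv 49: drop
Round 3: pos4(id49) recv 54: fwd
Round 4: pos0(id20) recv 54: fwd
Round 5: pos1(id54) recv 54: ELECTED
Message ID 49 originates at pos 4; dropped at pos 1 in round 2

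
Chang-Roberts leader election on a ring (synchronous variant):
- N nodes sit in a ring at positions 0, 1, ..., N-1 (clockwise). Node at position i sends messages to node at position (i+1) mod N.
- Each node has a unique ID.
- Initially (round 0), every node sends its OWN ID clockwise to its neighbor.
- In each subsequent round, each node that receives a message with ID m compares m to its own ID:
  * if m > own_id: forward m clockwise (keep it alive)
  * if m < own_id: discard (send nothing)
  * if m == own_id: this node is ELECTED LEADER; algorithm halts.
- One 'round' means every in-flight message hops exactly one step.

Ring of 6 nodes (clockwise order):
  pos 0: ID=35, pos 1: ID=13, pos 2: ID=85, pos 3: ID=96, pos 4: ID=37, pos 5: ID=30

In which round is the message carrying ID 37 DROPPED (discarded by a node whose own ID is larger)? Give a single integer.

Round 1: pos1(id13) recv 35: fwd; pos2(id85) recv 13: drop; pos3(id96) recv 85: drop; pos4(id37) recv 96: fwd; pos5(id30) recv 37: fwd; pos0(id35) recv 30: drop
Round 2: pos2(id85) recv 35: drop; pos5(id30) recv 96: fwd; pos0(id35) recv 37: fwd
Round 3: pos0(id35) recv 96: fwd; pos1(id13) recv 37: fwd
Round 4: pos1(id13) recv 96: fwd; pos2(id85) recv 37: drop
Round 5: pos2(id85) recv 96: fwd
Round 6: pos3(id96) recv 96: ELECTED
Message ID 37 originates at pos 4; dropped at pos 2 in round 4

Answer: 4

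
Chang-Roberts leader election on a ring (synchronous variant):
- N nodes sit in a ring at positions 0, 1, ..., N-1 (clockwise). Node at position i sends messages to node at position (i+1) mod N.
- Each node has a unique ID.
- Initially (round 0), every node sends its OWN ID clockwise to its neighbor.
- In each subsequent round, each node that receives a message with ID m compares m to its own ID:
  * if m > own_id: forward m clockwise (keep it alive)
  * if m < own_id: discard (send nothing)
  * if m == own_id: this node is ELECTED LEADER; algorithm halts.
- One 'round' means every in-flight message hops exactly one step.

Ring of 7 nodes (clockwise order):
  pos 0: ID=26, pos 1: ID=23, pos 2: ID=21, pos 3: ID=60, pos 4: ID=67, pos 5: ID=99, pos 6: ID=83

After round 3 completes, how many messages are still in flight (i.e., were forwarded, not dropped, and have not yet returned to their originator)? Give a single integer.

Round 1: pos1(id23) recv 26: fwd; pos2(id21) recv 23: fwd; pos3(id60) recv 21: drop; pos4(id67) recv 60: drop; pos5(id99) recv 67: drop; pos6(id83) recv 99: fwd; pos0(id26) recv 83: fwd
Round 2: pos2(id21) recv 26: fwd; pos3(id60) recv 23: drop; pos0(id26) recv 99: fwd; pos1(id23) recv 83: fwd
Round 3: pos3(id60) recv 26: drop; pos1(id23) recv 99: fwd; pos2(id21) recv 83: fwd
After round 3: 2 messages still in flight

Answer: 2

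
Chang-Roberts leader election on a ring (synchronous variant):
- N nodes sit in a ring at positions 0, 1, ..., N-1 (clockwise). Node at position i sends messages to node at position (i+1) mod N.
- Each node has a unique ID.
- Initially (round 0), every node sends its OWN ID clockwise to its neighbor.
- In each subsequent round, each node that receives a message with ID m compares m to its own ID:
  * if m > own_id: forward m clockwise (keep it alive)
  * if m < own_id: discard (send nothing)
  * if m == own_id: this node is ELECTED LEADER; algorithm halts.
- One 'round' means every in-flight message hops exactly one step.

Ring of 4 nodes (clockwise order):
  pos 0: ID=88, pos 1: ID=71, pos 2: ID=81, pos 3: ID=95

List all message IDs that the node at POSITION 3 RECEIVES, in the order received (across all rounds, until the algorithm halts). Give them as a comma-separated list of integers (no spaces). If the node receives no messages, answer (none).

Round 1: pos1(id71) recv 88: fwd; pos2(id81) recv 71: drop; pos3(id95) recv 81: drop; pos0(id88) recv 95: fwd
Round 2: pos2(id81) recv 88: fwd; pos1(id71) recv 95: fwd
Round 3: pos3(id95) recv 88: drop; pos2(id81) recv 95: fwd
Round 4: pos3(id95) recv 95: ELECTED

Answer: 81,88,95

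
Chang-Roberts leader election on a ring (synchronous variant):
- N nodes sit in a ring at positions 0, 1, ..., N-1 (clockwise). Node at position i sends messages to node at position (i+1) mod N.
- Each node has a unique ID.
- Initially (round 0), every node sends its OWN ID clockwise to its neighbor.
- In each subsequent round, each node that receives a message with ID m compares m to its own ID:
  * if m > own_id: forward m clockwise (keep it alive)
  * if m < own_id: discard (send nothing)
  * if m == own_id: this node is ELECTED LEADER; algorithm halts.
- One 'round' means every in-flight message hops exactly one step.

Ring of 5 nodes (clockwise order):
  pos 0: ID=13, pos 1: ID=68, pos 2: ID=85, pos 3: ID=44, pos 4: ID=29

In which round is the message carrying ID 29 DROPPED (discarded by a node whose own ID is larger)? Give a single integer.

Answer: 2

Derivation:
Round 1: pos1(id68) recv 13: drop; pos2(id85) recv 68: drop; pos3(id44) recv 85: fwd; pos4(id29) recv 44: fwd; pos0(id13) recv 29: fwd
Round 2: pos4(id29) recv 85: fwd; pos0(id13) recv 44: fwd; pos1(id68) recv 29: drop
Round 3: pos0(id13) recv 85: fwd; pos1(id68) recv 44: drop
Round 4: pos1(id68) recv 85: fwd
Round 5: pos2(id85) recv 85: ELECTED
Message ID 29 originates at pos 4; dropped at pos 1 in round 2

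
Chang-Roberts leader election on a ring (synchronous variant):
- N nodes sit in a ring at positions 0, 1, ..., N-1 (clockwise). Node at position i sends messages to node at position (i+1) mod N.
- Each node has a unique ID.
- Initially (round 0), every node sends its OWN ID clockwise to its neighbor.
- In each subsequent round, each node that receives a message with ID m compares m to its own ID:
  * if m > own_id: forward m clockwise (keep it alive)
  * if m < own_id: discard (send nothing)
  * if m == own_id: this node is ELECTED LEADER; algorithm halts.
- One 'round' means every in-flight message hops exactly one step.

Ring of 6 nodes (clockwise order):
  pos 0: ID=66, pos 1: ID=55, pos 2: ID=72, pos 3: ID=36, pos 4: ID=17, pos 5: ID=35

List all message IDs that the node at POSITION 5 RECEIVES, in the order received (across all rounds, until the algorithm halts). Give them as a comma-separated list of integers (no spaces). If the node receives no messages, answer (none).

Round 1: pos1(id55) recv 66: fwd; pos2(id72) recv 55: drop; pos3(id36) recv 72: fwd; pos4(id17) recv 36: fwd; pos5(id35) recv 17: drop; pos0(id66) recv 35: drop
Round 2: pos2(id72) recv 66: drop; pos4(id17) recv 72: fwd; pos5(id35) recv 36: fwd
Round 3: pos5(id35) recv 72: fwd; pos0(id66) recv 36: drop
Round 4: pos0(id66) recv 72: fwd
Round 5: pos1(id55) recv 72: fwd
Round 6: pos2(id72) recv 72: ELECTED

Answer: 17,36,72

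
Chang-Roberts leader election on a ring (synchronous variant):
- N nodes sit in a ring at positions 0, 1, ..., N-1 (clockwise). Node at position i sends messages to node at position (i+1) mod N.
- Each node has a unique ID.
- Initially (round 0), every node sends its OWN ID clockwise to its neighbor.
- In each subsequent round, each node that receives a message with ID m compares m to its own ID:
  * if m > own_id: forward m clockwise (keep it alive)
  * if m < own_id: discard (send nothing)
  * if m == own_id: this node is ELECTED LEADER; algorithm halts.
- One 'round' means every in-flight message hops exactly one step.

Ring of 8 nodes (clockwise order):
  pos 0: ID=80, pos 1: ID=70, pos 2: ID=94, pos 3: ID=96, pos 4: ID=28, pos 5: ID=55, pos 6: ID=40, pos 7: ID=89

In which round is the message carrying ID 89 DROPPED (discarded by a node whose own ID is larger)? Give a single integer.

Answer: 3

Derivation:
Round 1: pos1(id70) recv 80: fwd; pos2(id94) recv 70: drop; pos3(id96) recv 94: drop; pos4(id28) recv 96: fwd; pos5(id55) recv 28: drop; pos6(id40) recv 55: fwd; pos7(id89) recv 40: drop; pos0(id80) recv 89: fwd
Round 2: pos2(id94) recv 80: drop; pos5(id55) recv 96: fwd; pos7(id89) recv 55: drop; pos1(id70) recv 89: fwd
Round 3: pos6(id40) recv 96: fwd; pos2(id94) recv 89: drop
Round 4: pos7(id89) recv 96: fwd
Round 5: pos0(id80) recv 96: fwd
Round 6: pos1(id70) recv 96: fwd
Round 7: pos2(id94) recv 96: fwd
Round 8: pos3(id96) recv 96: ELECTED
Message ID 89 originates at pos 7; dropped at pos 2 in round 3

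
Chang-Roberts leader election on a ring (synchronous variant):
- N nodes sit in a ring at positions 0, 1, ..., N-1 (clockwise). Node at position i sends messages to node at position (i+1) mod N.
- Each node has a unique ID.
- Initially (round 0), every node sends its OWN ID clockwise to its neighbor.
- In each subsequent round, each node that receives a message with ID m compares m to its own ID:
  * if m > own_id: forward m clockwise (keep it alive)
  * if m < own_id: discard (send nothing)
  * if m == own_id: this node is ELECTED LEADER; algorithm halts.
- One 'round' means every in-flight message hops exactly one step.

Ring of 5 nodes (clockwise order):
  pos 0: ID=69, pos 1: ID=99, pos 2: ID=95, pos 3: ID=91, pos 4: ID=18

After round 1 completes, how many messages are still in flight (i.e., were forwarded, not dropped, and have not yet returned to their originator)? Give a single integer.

Answer: 3

Derivation:
Round 1: pos1(id99) recv 69: drop; pos2(id95) recv 99: fwd; pos3(id91) recv 95: fwd; pos4(id18) recv 91: fwd; pos0(id69) recv 18: drop
After round 1: 3 messages still in flight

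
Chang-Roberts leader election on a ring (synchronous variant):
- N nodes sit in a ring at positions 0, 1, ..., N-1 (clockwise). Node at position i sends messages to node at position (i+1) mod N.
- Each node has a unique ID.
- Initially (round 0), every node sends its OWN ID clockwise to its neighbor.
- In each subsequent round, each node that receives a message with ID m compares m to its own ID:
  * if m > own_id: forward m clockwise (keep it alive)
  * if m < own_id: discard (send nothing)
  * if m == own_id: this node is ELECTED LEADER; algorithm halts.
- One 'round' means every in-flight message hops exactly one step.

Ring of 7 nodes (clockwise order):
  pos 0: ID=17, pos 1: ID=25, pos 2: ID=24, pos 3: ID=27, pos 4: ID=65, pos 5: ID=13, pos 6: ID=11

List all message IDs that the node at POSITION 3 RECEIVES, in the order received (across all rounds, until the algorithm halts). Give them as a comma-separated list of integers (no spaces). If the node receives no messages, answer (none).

Round 1: pos1(id25) recv 17: drop; pos2(id24) recv 25: fwd; pos3(id27) recv 24: drop; pos4(id65) recv 27: drop; pos5(id13) recv 65: fwd; pos6(id11) recv 13: fwd; pos0(id17) recv 11: drop
Round 2: pos3(id27) recv 25: drop; pos6(id11) recv 65: fwd; pos0(id17) recv 13: drop
Round 3: pos0(id17) recv 65: fwd
Round 4: pos1(id25) recv 65: fwd
Round 5: pos2(id24) recv 65: fwd
Round 6: pos3(id27) recv 65: fwd
Round 7: pos4(id65) recv 65: ELECTED

Answer: 24,25,65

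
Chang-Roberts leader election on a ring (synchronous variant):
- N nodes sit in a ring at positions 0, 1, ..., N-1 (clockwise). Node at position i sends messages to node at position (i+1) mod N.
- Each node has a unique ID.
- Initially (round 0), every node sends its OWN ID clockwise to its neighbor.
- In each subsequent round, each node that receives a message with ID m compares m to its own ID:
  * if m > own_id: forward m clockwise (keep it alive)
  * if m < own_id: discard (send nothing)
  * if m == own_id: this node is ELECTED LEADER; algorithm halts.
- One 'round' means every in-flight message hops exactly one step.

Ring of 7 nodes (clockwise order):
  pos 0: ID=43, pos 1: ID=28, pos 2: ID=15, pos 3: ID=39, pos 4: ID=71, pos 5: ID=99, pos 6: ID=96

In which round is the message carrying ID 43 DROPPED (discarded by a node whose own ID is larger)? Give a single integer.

Round 1: pos1(id28) recv 43: fwd; pos2(id15) recv 28: fwd; pos3(id39) recv 15: drop; pos4(id71) recv 39: drop; pos5(id99) recv 71: drop; pos6(id96) recv 99: fwd; pos0(id43) recv 96: fwd
Round 2: pos2(id15) recv 43: fwd; pos3(id39) recv 28: drop; pos0(id43) recv 99: fwd; pos1(id28) recv 96: fwd
Round 3: pos3(id39) recv 43: fwd; pos1(id28) recv 99: fwd; pos2(id15) recv 96: fwd
Round 4: pos4(id71) recv 43: drop; pos2(id15) recv 99: fwd; pos3(id39) recv 96: fwd
Round 5: pos3(id39) recv 99: fwd; pos4(id71) recv 96: fwd
Round 6: pos4(id71) recv 99: fwd; pos5(id99) recv 96: drop
Round 7: pos5(id99) recv 99: ELECTED
Message ID 43 originates at pos 0; dropped at pos 4 in round 4

Answer: 4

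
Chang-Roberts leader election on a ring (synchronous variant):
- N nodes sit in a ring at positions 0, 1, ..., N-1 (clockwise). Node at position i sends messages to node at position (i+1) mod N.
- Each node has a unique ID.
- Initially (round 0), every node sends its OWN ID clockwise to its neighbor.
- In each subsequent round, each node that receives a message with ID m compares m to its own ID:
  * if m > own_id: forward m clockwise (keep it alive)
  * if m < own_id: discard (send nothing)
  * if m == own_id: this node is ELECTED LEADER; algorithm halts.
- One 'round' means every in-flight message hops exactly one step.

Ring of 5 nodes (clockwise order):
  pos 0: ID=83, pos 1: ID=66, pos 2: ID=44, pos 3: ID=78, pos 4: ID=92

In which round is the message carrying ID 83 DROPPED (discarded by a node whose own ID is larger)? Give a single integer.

Round 1: pos1(id66) recv 83: fwd; pos2(id44) recv 66: fwd; pos3(id78) recv 44: drop; pos4(id92) recv 78: drop; pos0(id83) recv 92: fwd
Round 2: pos2(id44) recv 83: fwd; pos3(id78) recv 66: drop; pos1(id66) recv 92: fwd
Round 3: pos3(id78) recv 83: fwd; pos2(id44) recv 92: fwd
Round 4: pos4(id92) recv 83: drop; pos3(id78) recv 92: fwd
Round 5: pos4(id92) recv 92: ELECTED
Message ID 83 originates at pos 0; dropped at pos 4 in round 4

Answer: 4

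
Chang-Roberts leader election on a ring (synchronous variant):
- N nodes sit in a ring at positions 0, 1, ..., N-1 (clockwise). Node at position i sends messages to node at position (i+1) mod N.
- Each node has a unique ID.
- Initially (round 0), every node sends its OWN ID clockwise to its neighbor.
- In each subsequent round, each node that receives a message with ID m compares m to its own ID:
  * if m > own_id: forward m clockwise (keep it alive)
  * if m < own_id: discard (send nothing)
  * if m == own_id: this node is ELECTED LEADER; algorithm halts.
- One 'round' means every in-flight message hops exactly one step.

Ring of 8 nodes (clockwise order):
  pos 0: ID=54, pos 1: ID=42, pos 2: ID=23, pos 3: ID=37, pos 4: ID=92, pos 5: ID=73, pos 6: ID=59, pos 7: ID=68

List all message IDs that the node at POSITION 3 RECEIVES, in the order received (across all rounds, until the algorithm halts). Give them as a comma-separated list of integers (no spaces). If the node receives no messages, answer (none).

Round 1: pos1(id42) recv 54: fwd; pos2(id23) recv 42: fwd; pos3(id37) recv 23: drop; pos4(id92) recv 37: drop; pos5(id73) recv 92: fwd; pos6(id59) recv 73: fwd; pos7(id68) recv 59: drop; pos0(id54) recv 68: fwd
Round 2: pos2(id23) recv 54: fwd; pos3(id37) recv 42: fwd; pos6(id59) recv 92: fwd; pos7(id68) recv 73: fwd; pos1(id42) recv 68: fwd
Round 3: pos3(id37) recv 54: fwd; pos4(id92) recv 42: drop; pos7(id68) recv 92: fwd; pos0(id54) recv 73: fwd; pos2(id23) recv 68: fwd
Round 4: pos4(id92) recv 54: drop; pos0(id54) recv 92: fwd; pos1(id42) recv 73: fwd; pos3(id37) recv 68: fwd
Round 5: pos1(id42) recv 92: fwd; pos2(id23) recv 73: fwd; pos4(id92) recv 68: drop
Round 6: pos2(id23) recv 92: fwd; pos3(id37) recv 73: fwd
Round 7: pos3(id37) recv 92: fwd; pos4(id92) recv 73: drop
Round 8: pos4(id92) recv 92: ELECTED

Answer: 23,42,54,68,73,92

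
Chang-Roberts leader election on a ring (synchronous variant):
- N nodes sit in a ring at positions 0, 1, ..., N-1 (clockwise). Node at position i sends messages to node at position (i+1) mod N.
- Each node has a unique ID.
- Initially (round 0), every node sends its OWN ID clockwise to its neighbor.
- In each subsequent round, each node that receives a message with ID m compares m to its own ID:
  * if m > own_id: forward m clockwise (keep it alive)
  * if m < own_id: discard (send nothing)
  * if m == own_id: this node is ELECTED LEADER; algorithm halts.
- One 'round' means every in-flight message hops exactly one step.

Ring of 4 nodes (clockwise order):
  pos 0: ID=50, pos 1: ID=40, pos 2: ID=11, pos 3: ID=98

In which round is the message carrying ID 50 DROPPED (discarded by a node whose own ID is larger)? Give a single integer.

Round 1: pos1(id40) recv 50: fwd; pos2(id11) recv 40: fwd; pos3(id98) recv 11: drop; pos0(id50) recv 98: fwd
Round 2: pos2(id11) recv 50: fwd; pos3(id98) recv 40: drop; pos1(id40) recv 98: fwd
Round 3: pos3(id98) recv 50: drop; pos2(id11) recv 98: fwd
Round 4: pos3(id98) recv 98: ELECTED
Message ID 50 originates at pos 0; dropped at pos 3 in round 3

Answer: 3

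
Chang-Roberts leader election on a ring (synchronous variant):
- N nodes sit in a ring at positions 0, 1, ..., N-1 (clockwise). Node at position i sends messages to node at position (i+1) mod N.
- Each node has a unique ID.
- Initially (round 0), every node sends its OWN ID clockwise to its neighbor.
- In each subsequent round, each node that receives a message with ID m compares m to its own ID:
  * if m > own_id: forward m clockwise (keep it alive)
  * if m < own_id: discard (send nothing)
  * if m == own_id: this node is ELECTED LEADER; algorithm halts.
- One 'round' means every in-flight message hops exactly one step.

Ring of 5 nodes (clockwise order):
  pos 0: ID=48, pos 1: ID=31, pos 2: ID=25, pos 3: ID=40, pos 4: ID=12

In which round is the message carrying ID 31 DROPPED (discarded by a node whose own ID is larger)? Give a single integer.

Answer: 2

Derivation:
Round 1: pos1(id31) recv 48: fwd; pos2(id25) recv 31: fwd; pos3(id40) recv 25: drop; pos4(id12) recv 40: fwd; pos0(id48) recv 12: drop
Round 2: pos2(id25) recv 48: fwd; pos3(id40) recv 31: drop; pos0(id48) recv 40: drop
Round 3: pos3(id40) recv 48: fwd
Round 4: pos4(id12) recv 48: fwd
Round 5: pos0(id48) recv 48: ELECTED
Message ID 31 originates at pos 1; dropped at pos 3 in round 2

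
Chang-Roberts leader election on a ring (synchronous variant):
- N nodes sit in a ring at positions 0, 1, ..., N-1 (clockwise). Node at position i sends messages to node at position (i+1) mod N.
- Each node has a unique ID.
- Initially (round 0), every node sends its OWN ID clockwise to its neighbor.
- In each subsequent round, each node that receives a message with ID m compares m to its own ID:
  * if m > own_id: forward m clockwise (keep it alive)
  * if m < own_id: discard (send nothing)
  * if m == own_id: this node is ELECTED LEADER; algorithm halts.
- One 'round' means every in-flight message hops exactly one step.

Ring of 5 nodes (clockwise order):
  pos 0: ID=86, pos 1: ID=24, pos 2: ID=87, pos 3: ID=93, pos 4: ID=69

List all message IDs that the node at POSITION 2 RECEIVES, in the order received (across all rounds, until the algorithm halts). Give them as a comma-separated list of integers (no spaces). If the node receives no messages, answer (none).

Round 1: pos1(id24) recv 86: fwd; pos2(id87) recv 24: drop; pos3(id93) recv 87: drop; pos4(id69) recv 93: fwd; pos0(id86) recv 69: drop
Round 2: pos2(id87) recv 86: drop; pos0(id86) recv 93: fwd
Round 3: pos1(id24) recv 93: fwd
Round 4: pos2(id87) recv 93: fwd
Round 5: pos3(id93) recv 93: ELECTED

Answer: 24,86,93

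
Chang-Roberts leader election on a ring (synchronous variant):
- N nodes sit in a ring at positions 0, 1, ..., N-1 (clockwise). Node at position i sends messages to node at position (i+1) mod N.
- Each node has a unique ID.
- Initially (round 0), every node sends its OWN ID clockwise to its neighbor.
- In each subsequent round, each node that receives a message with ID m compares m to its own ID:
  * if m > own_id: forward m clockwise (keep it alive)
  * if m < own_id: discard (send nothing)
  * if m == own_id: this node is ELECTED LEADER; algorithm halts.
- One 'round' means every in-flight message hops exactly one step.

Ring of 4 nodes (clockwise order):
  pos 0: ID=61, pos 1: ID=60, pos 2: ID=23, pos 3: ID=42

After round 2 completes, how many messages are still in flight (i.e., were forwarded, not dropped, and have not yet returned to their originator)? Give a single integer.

Answer: 2

Derivation:
Round 1: pos1(id60) recv 61: fwd; pos2(id23) recv 60: fwd; pos3(id42) recv 23: drop; pos0(id61) recv 42: drop
Round 2: pos2(id23) recv 61: fwd; pos3(id42) recv 60: fwd
After round 2: 2 messages still in flight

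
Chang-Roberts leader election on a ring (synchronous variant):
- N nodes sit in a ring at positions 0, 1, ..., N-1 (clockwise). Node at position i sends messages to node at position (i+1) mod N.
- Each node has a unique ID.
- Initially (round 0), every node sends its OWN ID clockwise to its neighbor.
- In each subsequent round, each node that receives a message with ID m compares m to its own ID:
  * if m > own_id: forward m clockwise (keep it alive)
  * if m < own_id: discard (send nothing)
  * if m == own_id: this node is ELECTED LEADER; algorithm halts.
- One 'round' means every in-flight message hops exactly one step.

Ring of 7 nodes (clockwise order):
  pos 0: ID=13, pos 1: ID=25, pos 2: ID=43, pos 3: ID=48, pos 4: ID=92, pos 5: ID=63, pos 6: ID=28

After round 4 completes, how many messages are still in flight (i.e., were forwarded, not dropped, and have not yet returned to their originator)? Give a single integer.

Answer: 2

Derivation:
Round 1: pos1(id25) recv 13: drop; pos2(id43) recv 25: drop; pos3(id48) recv 43: drop; pos4(id92) recv 48: drop; pos5(id63) recv 92: fwd; pos6(id28) recv 63: fwd; pos0(id13) recv 28: fwd
Round 2: pos6(id28) recv 92: fwd; pos0(id13) recv 63: fwd; pos1(id25) recv 28: fwd
Round 3: pos0(id13) recv 92: fwd; pos1(id25) recv 63: fwd; pos2(id43) recv 28: drop
Round 4: pos1(id25) recv 92: fwd; pos2(id43) recv 63: fwd
After round 4: 2 messages still in flight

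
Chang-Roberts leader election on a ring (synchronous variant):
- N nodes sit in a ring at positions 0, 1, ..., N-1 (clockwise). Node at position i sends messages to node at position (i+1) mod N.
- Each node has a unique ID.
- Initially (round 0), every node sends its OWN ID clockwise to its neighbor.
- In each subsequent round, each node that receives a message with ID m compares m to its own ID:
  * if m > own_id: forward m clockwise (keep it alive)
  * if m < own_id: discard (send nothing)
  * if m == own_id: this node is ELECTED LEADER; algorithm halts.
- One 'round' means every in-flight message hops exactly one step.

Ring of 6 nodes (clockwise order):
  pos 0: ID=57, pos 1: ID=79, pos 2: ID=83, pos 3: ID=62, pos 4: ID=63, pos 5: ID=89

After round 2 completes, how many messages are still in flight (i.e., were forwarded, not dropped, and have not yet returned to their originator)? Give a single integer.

Answer: 2

Derivation:
Round 1: pos1(id79) recv 57: drop; pos2(id83) recv 79: drop; pos3(id62) recv 83: fwd; pos4(id63) recv 62: drop; pos5(id89) recv 63: drop; pos0(id57) recv 89: fwd
Round 2: pos4(id63) recv 83: fwd; pos1(id79) recv 89: fwd
After round 2: 2 messages still in flight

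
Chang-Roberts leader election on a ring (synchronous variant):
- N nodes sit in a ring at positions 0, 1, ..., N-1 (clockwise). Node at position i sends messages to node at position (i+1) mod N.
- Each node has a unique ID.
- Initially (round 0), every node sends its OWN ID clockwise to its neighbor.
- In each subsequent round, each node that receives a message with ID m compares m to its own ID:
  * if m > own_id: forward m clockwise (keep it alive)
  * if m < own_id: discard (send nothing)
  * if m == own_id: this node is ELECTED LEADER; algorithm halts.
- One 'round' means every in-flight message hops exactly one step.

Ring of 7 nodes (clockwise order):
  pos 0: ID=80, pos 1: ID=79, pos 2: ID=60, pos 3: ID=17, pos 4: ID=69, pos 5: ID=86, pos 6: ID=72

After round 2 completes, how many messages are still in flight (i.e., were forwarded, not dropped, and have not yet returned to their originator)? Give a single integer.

Round 1: pos1(id79) recv 80: fwd; pos2(id60) recv 79: fwd; pos3(id17) recv 60: fwd; pos4(id69) recv 17: drop; pos5(id86) recv 69: drop; pos6(id72) recv 86: fwd; pos0(id80) recv 72: drop
Round 2: pos2(id60) recv 80: fwd; pos3(id17) recv 79: fwd; pos4(id69) recv 60: drop; pos0(id80) recv 86: fwd
After round 2: 3 messages still in flight

Answer: 3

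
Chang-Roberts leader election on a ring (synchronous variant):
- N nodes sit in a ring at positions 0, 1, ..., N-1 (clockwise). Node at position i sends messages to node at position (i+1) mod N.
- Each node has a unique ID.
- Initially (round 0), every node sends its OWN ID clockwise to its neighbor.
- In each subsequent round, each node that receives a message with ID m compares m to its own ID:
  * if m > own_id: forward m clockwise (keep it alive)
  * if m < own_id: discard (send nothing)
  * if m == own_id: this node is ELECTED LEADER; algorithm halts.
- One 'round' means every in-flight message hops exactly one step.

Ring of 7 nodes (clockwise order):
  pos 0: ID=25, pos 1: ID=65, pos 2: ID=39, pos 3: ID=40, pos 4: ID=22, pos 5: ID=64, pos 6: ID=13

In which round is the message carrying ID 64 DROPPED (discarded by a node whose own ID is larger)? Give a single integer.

Answer: 3

Derivation:
Round 1: pos1(id65) recv 25: drop; pos2(id39) recv 65: fwd; pos3(id40) recv 39: drop; pos4(id22) recv 40: fwd; pos5(id64) recv 22: drop; pos6(id13) recv 64: fwd; pos0(id25) recv 13: drop
Round 2: pos3(id40) recv 65: fwd; pos5(id64) recv 40: drop; pos0(id25) recv 64: fwd
Round 3: pos4(id22) recv 65: fwd; pos1(id65) recv 64: drop
Round 4: pos5(id64) recv 65: fwd
Round 5: pos6(id13) recv 65: fwd
Round 6: pos0(id25) recv 65: fwd
Round 7: pos1(id65) recv 65: ELECTED
Message ID 64 originates at pos 5; dropped at pos 1 in round 3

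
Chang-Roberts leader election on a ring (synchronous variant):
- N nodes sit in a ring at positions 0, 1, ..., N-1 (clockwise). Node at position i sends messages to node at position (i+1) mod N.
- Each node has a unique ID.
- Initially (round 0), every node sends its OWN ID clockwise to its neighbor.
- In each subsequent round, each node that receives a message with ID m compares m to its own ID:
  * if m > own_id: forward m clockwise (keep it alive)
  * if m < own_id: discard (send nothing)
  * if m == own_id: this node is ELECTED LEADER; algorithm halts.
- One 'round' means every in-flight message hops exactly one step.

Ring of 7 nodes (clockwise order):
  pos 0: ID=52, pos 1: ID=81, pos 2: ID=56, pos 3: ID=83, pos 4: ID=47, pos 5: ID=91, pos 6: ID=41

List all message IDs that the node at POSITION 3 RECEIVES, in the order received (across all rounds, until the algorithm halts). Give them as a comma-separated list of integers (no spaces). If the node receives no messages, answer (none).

Round 1: pos1(id81) recv 52: drop; pos2(id56) recv 81: fwd; pos3(id83) recv 56: drop; pos4(id47) recv 83: fwd; pos5(id91) recv 47: drop; pos6(id41) recv 91: fwd; pos0(id52) recv 41: drop
Round 2: pos3(id83) recv 81: drop; pos5(id91) recv 83: drop; pos0(id52) recv 91: fwd
Round 3: pos1(id81) recv 91: fwd
Round 4: pos2(id56) recv 91: fwd
Round 5: pos3(id83) recv 91: fwd
Round 6: pos4(id47) recv 91: fwd
Round 7: pos5(id91) recv 91: ELECTED

Answer: 56,81,91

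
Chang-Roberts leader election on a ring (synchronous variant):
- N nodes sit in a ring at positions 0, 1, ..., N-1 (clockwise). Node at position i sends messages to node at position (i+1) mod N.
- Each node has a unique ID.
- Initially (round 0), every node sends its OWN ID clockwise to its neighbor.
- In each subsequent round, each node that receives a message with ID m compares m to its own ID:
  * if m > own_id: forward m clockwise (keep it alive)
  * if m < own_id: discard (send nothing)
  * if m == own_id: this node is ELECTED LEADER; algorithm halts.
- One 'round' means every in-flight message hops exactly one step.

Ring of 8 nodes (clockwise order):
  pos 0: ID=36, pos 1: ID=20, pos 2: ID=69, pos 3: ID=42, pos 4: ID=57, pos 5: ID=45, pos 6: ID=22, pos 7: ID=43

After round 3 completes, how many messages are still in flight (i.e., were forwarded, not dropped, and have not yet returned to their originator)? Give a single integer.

Answer: 3

Derivation:
Round 1: pos1(id20) recv 36: fwd; pos2(id69) recv 20: drop; pos3(id42) recv 69: fwd; pos4(id57) recv 42: drop; pos5(id45) recv 57: fwd; pos6(id22) recv 45: fwd; pos7(id43) recv 22: drop; pos0(id36) recv 43: fwd
Round 2: pos2(id69) recv 36: drop; pos4(id57) recv 69: fwd; pos6(id22) recv 57: fwd; pos7(id43) recv 45: fwd; pos1(id20) recv 43: fwd
Round 3: pos5(id45) recv 69: fwd; pos7(id43) recv 57: fwd; pos0(id36) recv 45: fwd; pos2(id69) recv 43: drop
After round 3: 3 messages still in flight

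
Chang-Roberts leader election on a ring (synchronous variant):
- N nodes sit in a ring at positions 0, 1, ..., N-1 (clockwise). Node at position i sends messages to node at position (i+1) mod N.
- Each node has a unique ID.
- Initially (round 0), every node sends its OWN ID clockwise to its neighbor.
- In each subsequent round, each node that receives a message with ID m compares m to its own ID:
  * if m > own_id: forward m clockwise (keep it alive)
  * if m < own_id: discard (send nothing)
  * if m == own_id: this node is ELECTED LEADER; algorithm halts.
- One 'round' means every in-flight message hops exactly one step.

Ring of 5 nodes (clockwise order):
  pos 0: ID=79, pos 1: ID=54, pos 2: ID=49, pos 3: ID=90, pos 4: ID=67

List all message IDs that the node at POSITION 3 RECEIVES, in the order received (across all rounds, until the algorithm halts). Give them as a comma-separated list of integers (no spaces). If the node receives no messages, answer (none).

Answer: 49,54,79,90

Derivation:
Round 1: pos1(id54) recv 79: fwd; pos2(id49) recv 54: fwd; pos3(id90) recv 49: drop; pos4(id67) recv 90: fwd; pos0(id79) recv 67: drop
Round 2: pos2(id49) recv 79: fwd; pos3(id90) recv 54: drop; pos0(id79) recv 90: fwd
Round 3: pos3(id90) recv 79: drop; pos1(id54) recv 90: fwd
Round 4: pos2(id49) recv 90: fwd
Round 5: pos3(id90) recv 90: ELECTED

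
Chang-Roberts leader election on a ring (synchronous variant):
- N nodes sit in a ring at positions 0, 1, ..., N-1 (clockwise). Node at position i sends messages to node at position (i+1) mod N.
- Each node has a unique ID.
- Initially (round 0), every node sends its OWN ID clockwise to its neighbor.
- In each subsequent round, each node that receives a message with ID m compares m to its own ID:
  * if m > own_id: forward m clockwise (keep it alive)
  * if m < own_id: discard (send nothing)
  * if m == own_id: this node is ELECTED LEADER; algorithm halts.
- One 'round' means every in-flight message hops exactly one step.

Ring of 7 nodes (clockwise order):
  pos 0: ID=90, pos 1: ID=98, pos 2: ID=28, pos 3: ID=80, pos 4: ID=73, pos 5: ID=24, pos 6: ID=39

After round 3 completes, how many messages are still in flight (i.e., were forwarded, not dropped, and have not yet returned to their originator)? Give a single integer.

Answer: 2

Derivation:
Round 1: pos1(id98) recv 90: drop; pos2(id28) recv 98: fwd; pos3(id80) recv 28: drop; pos4(id73) recv 80: fwd; pos5(id24) recv 73: fwd; pos6(id39) recv 24: drop; pos0(id90) recv 39: drop
Round 2: pos3(id80) recv 98: fwd; pos5(id24) recv 80: fwd; pos6(id39) recv 73: fwd
Round 3: pos4(id73) recv 98: fwd; pos6(id39) recv 80: fwd; pos0(id90) recv 73: drop
After round 3: 2 messages still in flight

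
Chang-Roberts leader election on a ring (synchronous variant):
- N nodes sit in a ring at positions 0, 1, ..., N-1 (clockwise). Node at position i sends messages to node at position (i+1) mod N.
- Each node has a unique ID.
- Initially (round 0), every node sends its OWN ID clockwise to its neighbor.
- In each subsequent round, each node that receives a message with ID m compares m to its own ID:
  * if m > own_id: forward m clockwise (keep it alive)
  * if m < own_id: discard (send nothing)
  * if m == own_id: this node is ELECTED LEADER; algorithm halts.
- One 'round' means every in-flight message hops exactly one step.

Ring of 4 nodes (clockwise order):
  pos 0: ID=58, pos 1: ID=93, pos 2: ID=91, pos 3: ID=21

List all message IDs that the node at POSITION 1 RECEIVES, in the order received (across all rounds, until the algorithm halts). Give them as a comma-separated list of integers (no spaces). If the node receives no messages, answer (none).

Answer: 58,91,93

Derivation:
Round 1: pos1(id93) recv 58: drop; pos2(id91) recv 93: fwd; pos3(id21) recv 91: fwd; pos0(id58) recv 21: drop
Round 2: pos3(id21) recv 93: fwd; pos0(id58) recv 91: fwd
Round 3: pos0(id58) recv 93: fwd; pos1(id93) recv 91: drop
Round 4: pos1(id93) recv 93: ELECTED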